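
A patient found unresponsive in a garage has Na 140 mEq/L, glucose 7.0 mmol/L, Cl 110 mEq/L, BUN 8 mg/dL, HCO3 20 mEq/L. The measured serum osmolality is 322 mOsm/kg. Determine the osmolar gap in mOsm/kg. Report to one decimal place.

Calculated osmolality = 2·Na + glucose + BUN/2.8
= 2·140 + 7 + 8/2.8
= 280 + 7 + 2.86
= 289.86 mOsm/kg ≈ 289.9 mOsm/kg
Osmolar gap = measured − calculated = 322 − 289.9 = 32.1 mOsm/kg

32.1 mOsm/kg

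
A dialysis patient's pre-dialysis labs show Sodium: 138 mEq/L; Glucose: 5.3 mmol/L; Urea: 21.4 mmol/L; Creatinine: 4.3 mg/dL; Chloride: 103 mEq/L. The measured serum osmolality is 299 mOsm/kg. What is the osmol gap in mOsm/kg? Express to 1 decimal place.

-3.7 mOsm/kg

Calculated osmolality = 2·Na + glucose + urea
= 2·138 + 5.3 + 21.4
= 276 + 5.30 + 21.40
= 302.7 mOsm/kg ≈ 302.7 mOsm/kg
Osmolar gap = measured − calculated = 299 − 302.7 = -3.7 mOsm/kg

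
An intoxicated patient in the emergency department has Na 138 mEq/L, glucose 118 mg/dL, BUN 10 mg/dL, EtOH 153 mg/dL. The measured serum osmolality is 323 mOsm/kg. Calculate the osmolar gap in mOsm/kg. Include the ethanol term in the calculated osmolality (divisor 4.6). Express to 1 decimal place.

3.6 mOsm/kg

Calculated osmolality = 2·Na + glucose/18 + BUN/2.8 + ethanol/4.6
= 2·138 + 118/18 + 10/2.8 + 153/4.6
= 276 + 6.56 + 3.57 + 33.26
= 319.39 mOsm/kg ≈ 319.4 mOsm/kg
Osmolar gap = measured − calculated = 323 − 319.4 = 3.6 mOsm/kg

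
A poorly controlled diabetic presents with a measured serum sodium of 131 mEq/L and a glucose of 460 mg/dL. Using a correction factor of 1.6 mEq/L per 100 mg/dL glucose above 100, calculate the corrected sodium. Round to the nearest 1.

Corrected Na = measured Na + 1.6 · (glucose − 100)/100
= 131 + 1.6 · (460 − 100)/100
= 131 + 5.8
= 136.8 mEq/L

137 mEq/L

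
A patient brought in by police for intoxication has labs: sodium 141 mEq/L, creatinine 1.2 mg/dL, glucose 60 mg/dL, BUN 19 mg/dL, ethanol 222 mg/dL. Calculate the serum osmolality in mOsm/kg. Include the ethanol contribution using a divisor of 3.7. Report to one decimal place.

Calculated osmolality = 2·Na + glucose/18 + BUN/2.8 + ethanol/3.7
= 2·141 + 60/18 + 19/2.8 + 222/3.7
= 282 + 3.33 + 6.79 + 60
= 352.12 mOsm/kg

352.1 mOsm/kg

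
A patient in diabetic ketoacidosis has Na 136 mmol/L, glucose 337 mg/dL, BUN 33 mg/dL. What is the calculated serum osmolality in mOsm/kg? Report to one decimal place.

302.5 mOsm/kg

Calculated osmolality = 2·Na + glucose/18 + BUN/2.8
= 2·136 + 337/18 + 33/2.8
= 272 + 18.72 + 11.79
= 302.51 mOsm/kg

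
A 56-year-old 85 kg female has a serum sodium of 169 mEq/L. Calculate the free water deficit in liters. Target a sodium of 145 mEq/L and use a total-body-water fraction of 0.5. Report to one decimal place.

TBW = 0.5 · 85 = 42.5 L
Free water deficit = TBW · (Na/145 − 1)
= 42.5 · (169/145 − 1)
= 42.5 · 0.1655
= 7.03 L

7.0 L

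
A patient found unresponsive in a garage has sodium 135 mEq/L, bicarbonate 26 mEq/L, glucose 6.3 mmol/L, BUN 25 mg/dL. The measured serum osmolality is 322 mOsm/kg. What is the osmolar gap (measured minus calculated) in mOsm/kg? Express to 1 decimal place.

36.8 mOsm/kg

Calculated osmolality = 2·Na + glucose + BUN/2.8
= 2·135 + 6.3 + 25/2.8
= 270 + 6.30 + 8.93
= 285.23 mOsm/kg ≈ 285.2 mOsm/kg
Osmolar gap = measured − calculated = 322 − 285.2 = 36.8 mOsm/kg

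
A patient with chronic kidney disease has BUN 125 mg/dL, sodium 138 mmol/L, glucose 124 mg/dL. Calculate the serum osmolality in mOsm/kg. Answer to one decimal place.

Calculated osmolality = 2·Na + glucose/18 + BUN/2.8
= 2·138 + 124/18 + 125/2.8
= 276 + 6.89 + 44.64
= 327.53 mOsm/kg

327.5 mOsm/kg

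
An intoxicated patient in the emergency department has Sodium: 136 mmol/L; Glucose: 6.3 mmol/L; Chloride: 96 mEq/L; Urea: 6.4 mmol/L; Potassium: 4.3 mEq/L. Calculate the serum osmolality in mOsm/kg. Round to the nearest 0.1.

284.7 mOsm/kg

Calculated osmolality = 2·Na + glucose + urea
= 2·136 + 6.3 + 6.4
= 272 + 6.30 + 6.40
= 284.7 mOsm/kg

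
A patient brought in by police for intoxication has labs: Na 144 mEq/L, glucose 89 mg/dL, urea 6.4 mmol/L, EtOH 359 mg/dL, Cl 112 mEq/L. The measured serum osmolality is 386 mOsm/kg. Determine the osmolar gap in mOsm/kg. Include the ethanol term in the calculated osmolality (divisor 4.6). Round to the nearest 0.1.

Calculated osmolality = 2·Na + glucose/18 + urea + ethanol/4.6
= 2·144 + 89/18 + 6.4 + 359/4.6
= 288 + 4.94 + 6.40 + 78.04
= 377.38 mOsm/kg ≈ 377.4 mOsm/kg
Osmolar gap = measured − calculated = 386 − 377.4 = 8.6 mOsm/kg

8.6 mOsm/kg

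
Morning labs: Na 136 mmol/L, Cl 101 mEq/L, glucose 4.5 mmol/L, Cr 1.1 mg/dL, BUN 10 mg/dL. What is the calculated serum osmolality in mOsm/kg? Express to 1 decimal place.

Calculated osmolality = 2·Na + glucose + BUN/2.8
= 2·136 + 4.5 + 10/2.8
= 272 + 4.50 + 3.57
= 280.07 mOsm/kg

280.1 mOsm/kg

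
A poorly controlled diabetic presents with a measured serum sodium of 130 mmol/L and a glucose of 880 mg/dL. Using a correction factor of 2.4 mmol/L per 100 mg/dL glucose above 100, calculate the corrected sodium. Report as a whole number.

149 mmol/L

Corrected Na = measured Na + 2.4 · (glucose − 100)/100
= 130 + 2.4 · (880 − 100)/100
= 130 + 18.7
= 148.7 mmol/L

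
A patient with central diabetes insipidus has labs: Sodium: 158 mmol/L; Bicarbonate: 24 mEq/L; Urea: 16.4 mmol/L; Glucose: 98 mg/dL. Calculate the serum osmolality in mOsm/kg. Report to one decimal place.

337.8 mOsm/kg

Calculated osmolality = 2·Na + glucose/18 + urea
= 2·158 + 98/18 + 16.4
= 316 + 5.44 + 16.40
= 337.84 mOsm/kg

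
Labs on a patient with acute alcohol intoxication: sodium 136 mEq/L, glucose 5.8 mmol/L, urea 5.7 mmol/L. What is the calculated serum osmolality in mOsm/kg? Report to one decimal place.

Calculated osmolality = 2·Na + glucose + urea
= 2·136 + 5.8 + 5.7
= 272 + 5.80 + 5.70
= 283.5 mOsm/kg

283.5 mOsm/kg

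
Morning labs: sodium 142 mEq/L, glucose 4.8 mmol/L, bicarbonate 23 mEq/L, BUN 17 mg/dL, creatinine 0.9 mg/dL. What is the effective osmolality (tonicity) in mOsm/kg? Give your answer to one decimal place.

288.8 mOsm/kg

Effective osmolality excludes urea (freely permeant across cell membranes):
2·Na + glucose
= 2·142 + 4.8
= 284 + 4.8
= 288.8 mOsm/kg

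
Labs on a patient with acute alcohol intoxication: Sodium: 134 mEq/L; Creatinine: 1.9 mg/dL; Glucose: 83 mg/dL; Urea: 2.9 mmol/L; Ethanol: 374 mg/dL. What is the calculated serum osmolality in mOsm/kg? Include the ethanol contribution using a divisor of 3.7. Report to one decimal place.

376.6 mOsm/kg

Calculated osmolality = 2·Na + glucose/18 + urea + ethanol/3.7
= 2·134 + 83/18 + 2.9 + 374/3.7
= 268 + 4.61 + 2.90 + 101.08
= 376.59 mOsm/kg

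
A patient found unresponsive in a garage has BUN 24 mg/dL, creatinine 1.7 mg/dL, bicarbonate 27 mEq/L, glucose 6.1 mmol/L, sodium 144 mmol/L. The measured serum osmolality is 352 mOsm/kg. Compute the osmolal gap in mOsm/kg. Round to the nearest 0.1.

49.3 mOsm/kg

Calculated osmolality = 2·Na + glucose + BUN/2.8
= 2·144 + 6.1 + 24/2.8
= 288 + 6.10 + 8.57
= 302.67 mOsm/kg ≈ 302.7 mOsm/kg
Osmolar gap = measured − calculated = 352 − 302.7 = 49.3 mOsm/kg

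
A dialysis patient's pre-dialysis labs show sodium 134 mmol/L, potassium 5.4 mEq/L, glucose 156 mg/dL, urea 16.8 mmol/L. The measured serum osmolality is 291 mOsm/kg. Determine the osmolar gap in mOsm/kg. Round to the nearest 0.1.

-2.5 mOsm/kg

Calculated osmolality = 2·Na + glucose/18 + urea
= 2·134 + 156/18 + 16.8
= 268 + 8.67 + 16.80
= 293.47 mOsm/kg ≈ 293.5 mOsm/kg
Osmolar gap = measured − calculated = 291 − 293.5 = -2.5 mOsm/kg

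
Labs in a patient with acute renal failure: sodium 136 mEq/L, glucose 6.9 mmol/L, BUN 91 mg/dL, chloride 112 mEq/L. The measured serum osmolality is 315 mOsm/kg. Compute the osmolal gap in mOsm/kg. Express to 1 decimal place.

Calculated osmolality = 2·Na + glucose + BUN/2.8
= 2·136 + 6.9 + 91/2.8
= 272 + 6.90 + 32.50
= 311.4 mOsm/kg ≈ 311.4 mOsm/kg
Osmolar gap = measured − calculated = 315 − 311.4 = 3.6 mOsm/kg

3.6 mOsm/kg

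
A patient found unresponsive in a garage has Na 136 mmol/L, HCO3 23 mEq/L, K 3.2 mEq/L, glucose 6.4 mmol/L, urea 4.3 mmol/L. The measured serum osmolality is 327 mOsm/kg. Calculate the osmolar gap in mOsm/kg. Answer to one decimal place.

Calculated osmolality = 2·Na + glucose + urea
= 2·136 + 6.4 + 4.3
= 272 + 6.40 + 4.30
= 282.7 mOsm/kg ≈ 282.7 mOsm/kg
Osmolar gap = measured − calculated = 327 − 282.7 = 44.3 mOsm/kg

44.3 mOsm/kg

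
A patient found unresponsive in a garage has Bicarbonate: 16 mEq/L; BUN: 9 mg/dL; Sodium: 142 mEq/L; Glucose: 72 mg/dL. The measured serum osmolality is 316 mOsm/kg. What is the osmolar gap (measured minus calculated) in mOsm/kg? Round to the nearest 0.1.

24.8 mOsm/kg

Calculated osmolality = 2·Na + glucose/18 + BUN/2.8
= 2·142 + 72/18 + 9/2.8
= 284 + 4 + 3.21
= 291.21 mOsm/kg ≈ 291.2 mOsm/kg
Osmolar gap = measured − calculated = 316 − 291.2 = 24.8 mOsm/kg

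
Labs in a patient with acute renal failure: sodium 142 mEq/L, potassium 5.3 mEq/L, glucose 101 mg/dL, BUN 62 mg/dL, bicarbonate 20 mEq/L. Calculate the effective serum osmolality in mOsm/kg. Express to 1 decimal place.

Effective osmolality excludes urea (freely permeant across cell membranes):
2·Na + glucose/18
= 2·142 + 101/18
= 284 + 5.61
= 289.61 mOsm/kg

289.6 mOsm/kg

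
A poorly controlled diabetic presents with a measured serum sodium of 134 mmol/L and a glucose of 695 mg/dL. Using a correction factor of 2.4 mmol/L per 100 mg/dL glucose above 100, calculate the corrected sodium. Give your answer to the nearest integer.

148 mmol/L

Corrected Na = measured Na + 2.4 · (glucose − 100)/100
= 134 + 2.4 · (695 − 100)/100
= 134 + 14.3
= 148.3 mmol/L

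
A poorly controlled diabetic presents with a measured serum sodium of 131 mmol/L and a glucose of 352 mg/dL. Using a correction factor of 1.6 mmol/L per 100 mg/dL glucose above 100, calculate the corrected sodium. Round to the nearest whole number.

135 mmol/L

Corrected Na = measured Na + 1.6 · (glucose − 100)/100
= 131 + 1.6 · (352 − 100)/100
= 131 + 4
= 135 mmol/L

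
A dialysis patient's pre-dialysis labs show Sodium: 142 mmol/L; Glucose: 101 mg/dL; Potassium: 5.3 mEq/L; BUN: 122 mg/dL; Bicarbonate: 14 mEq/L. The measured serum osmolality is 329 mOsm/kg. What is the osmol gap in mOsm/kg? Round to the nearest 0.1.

-4.2 mOsm/kg

Calculated osmolality = 2·Na + glucose/18 + BUN/2.8
= 2·142 + 101/18 + 122/2.8
= 284 + 5.61 + 43.57
= 333.18 mOsm/kg ≈ 333.2 mOsm/kg
Osmolar gap = measured − calculated = 329 − 333.2 = -4.2 mOsm/kg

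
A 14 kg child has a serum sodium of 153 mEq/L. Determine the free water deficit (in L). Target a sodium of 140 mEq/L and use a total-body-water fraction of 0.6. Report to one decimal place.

0.8 L

TBW = 0.6 · 14 = 8.4 L
Free water deficit = TBW · (Na/140 − 1)
= 8.4 · (153/140 − 1)
= 8.4 · 0.0929
= 0.78 L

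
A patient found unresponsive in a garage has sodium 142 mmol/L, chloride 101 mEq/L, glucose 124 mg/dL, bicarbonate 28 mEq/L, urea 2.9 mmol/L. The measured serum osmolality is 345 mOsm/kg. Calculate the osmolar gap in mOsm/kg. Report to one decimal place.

Calculated osmolality = 2·Na + glucose/18 + urea
= 2·142 + 124/18 + 2.9
= 284 + 6.89 + 2.90
= 293.79 mOsm/kg ≈ 293.8 mOsm/kg
Osmolar gap = measured − calculated = 345 − 293.8 = 51.2 mOsm/kg

51.2 mOsm/kg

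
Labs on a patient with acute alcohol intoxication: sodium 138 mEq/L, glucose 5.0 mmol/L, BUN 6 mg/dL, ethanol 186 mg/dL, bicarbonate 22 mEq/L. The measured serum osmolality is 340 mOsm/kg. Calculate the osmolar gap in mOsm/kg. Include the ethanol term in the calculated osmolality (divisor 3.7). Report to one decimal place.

Calculated osmolality = 2·Na + glucose + BUN/2.8 + ethanol/3.7
= 2·138 + 5 + 6/2.8 + 186/3.7
= 276 + 5 + 2.14 + 50.27
= 333.41 mOsm/kg ≈ 333.4 mOsm/kg
Osmolar gap = measured − calculated = 340 − 333.4 = 6.6 mOsm/kg

6.6 mOsm/kg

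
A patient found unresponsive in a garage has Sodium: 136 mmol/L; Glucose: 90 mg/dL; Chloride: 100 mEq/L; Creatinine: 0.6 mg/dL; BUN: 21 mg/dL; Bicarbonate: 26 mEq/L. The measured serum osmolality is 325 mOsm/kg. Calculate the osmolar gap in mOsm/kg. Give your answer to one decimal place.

40.5 mOsm/kg

Calculated osmolality = 2·Na + glucose/18 + BUN/2.8
= 2·136 + 90/18 + 21/2.8
= 272 + 5 + 7.50
= 284.5 mOsm/kg ≈ 284.5 mOsm/kg
Osmolar gap = measured − calculated = 325 − 284.5 = 40.5 mOsm/kg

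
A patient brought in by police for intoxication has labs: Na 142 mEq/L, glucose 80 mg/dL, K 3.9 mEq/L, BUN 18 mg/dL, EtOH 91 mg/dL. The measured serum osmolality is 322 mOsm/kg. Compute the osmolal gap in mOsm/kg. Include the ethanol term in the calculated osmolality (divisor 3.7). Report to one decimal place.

Calculated osmolality = 2·Na + glucose/18 + BUN/2.8 + ethanol/3.7
= 2·142 + 80/18 + 18/2.8 + 91/3.7
= 284 + 4.44 + 6.43 + 24.59
= 319.46 mOsm/kg ≈ 319.5 mOsm/kg
Osmolar gap = measured − calculated = 322 − 319.5 = 2.5 mOsm/kg

2.5 mOsm/kg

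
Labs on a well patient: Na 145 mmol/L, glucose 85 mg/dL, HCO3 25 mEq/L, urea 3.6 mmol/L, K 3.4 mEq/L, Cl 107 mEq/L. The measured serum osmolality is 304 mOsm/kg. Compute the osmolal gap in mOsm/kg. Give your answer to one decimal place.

Calculated osmolality = 2·Na + glucose/18 + urea
= 2·145 + 85/18 + 3.6
= 290 + 4.72 + 3.60
= 298.32 mOsm/kg ≈ 298.3 mOsm/kg
Osmolar gap = measured − calculated = 304 − 298.3 = 5.7 mOsm/kg

5.7 mOsm/kg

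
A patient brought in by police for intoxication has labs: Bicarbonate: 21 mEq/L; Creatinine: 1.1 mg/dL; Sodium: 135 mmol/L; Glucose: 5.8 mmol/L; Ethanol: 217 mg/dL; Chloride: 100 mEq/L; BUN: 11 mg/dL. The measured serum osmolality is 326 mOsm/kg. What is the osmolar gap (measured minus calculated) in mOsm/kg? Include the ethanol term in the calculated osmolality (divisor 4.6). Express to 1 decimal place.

Calculated osmolality = 2·Na + glucose + BUN/2.8 + ethanol/4.6
= 2·135 + 5.8 + 11/2.8 + 217/4.6
= 270 + 5.80 + 3.93 + 47.17
= 326.9 mOsm/kg ≈ 326.9 mOsm/kg
Osmolar gap = measured − calculated = 326 − 326.9 = -0.9 mOsm/kg

-0.9 mOsm/kg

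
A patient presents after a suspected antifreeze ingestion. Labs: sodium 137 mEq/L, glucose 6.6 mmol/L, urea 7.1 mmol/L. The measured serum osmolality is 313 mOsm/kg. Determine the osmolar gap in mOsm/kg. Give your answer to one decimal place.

Calculated osmolality = 2·Na + glucose + urea
= 2·137 + 6.6 + 7.1
= 274 + 6.60 + 7.10
= 287.7 mOsm/kg ≈ 287.7 mOsm/kg
Osmolar gap = measured − calculated = 313 − 287.7 = 25.3 mOsm/kg

25.3 mOsm/kg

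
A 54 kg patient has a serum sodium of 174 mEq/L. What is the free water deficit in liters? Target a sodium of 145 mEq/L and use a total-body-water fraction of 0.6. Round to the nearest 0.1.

6.5 L

TBW = 0.6 · 54 = 32.4 L
Free water deficit = TBW · (Na/145 − 1)
= 32.4 · (174/145 − 1)
= 32.4 · 0.2
= 6.48 L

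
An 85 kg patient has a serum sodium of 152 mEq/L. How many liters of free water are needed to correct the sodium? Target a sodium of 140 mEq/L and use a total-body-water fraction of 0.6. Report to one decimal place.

4.4 L

TBW = 0.6 · 85 = 51 L
Free water deficit = TBW · (Na/140 − 1)
= 51 · (152/140 − 1)
= 51 · 0.0857
= 4.37 L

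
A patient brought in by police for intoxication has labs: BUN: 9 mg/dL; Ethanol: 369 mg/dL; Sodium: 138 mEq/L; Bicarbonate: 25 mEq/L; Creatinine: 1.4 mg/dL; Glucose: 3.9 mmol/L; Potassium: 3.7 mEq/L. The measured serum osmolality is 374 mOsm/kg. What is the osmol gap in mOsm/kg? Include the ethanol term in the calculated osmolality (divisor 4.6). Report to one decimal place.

Calculated osmolality = 2·Na + glucose + BUN/2.8 + ethanol/4.6
= 2·138 + 3.9 + 9/2.8 + 369/4.6
= 276 + 3.90 + 3.21 + 80.22
= 363.33 mOsm/kg ≈ 363.3 mOsm/kg
Osmolar gap = measured − calculated = 374 − 363.3 = 10.7 mOsm/kg

10.7 mOsm/kg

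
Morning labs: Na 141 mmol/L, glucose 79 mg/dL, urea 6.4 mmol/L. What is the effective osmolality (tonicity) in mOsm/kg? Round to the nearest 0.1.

286.4 mOsm/kg

Effective osmolality excludes urea (freely permeant across cell membranes):
2·Na + glucose/18
= 2·141 + 79/18
= 282 + 4.39
= 286.39 mOsm/kg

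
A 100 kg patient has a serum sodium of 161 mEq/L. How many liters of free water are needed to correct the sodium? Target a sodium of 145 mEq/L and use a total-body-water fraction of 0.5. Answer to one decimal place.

5.5 L

TBW = 0.5 · 100 = 50 L
Free water deficit = TBW · (Na/145 − 1)
= 50 · (161/145 − 1)
= 50 · 0.1103
= 5.51 L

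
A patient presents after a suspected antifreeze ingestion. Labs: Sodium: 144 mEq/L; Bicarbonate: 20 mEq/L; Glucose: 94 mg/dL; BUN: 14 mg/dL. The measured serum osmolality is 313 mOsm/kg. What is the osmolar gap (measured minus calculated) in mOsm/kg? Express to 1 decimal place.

Calculated osmolality = 2·Na + glucose/18 + BUN/2.8
= 2·144 + 94/18 + 14/2.8
= 288 + 5.22 + 5
= 298.22 mOsm/kg ≈ 298.2 mOsm/kg
Osmolar gap = measured − calculated = 313 − 298.2 = 14.8 mOsm/kg

14.8 mOsm/kg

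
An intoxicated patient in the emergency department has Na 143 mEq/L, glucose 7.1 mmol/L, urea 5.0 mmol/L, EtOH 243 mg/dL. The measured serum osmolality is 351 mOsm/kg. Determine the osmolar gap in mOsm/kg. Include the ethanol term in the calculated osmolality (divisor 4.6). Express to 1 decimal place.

Calculated osmolality = 2·Na + glucose + urea + ethanol/4.6
= 2·143 + 7.1 + 5 + 243/4.6
= 286 + 7.10 + 5 + 52.83
= 350.93 mOsm/kg ≈ 350.9 mOsm/kg
Osmolar gap = measured − calculated = 351 − 350.9 = 0.1 mOsm/kg

0.1 mOsm/kg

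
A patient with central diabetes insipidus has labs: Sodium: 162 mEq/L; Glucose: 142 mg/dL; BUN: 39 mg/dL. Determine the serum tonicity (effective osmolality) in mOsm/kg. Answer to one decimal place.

331.9 mOsm/kg

Effective osmolality excludes urea (freely permeant across cell membranes):
2·Na + glucose/18
= 2·162 + 142/18
= 324 + 7.89
= 331.89 mOsm/kg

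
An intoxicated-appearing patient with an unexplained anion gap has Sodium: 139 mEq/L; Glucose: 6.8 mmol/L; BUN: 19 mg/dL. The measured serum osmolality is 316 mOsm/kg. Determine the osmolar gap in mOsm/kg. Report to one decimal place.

Calculated osmolality = 2·Na + glucose + BUN/2.8
= 2·139 + 6.8 + 19/2.8
= 278 + 6.80 + 6.79
= 291.59 mOsm/kg ≈ 291.6 mOsm/kg
Osmolar gap = measured − calculated = 316 − 291.6 = 24.4 mOsm/kg

24.4 mOsm/kg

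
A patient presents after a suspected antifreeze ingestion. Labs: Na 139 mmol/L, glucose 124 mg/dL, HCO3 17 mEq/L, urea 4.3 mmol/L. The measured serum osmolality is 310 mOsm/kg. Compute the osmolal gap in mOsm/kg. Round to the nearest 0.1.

20.8 mOsm/kg

Calculated osmolality = 2·Na + glucose/18 + urea
= 2·139 + 124/18 + 4.3
= 278 + 6.89 + 4.30
= 289.19 mOsm/kg ≈ 289.2 mOsm/kg
Osmolar gap = measured − calculated = 310 − 289.2 = 20.8 mOsm/kg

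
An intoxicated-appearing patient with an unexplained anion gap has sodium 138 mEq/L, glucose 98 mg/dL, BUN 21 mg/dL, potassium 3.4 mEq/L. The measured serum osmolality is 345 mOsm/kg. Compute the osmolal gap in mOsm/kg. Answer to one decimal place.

56.1 mOsm/kg

Calculated osmolality = 2·Na + glucose/18 + BUN/2.8
= 2·138 + 98/18 + 21/2.8
= 276 + 5.44 + 7.50
= 288.94 mOsm/kg ≈ 288.9 mOsm/kg
Osmolar gap = measured − calculated = 345 − 288.9 = 56.1 mOsm/kg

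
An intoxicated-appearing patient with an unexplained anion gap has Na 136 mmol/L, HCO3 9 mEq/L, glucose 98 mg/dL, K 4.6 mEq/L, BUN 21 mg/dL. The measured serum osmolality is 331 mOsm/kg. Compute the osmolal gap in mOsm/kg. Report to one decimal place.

Calculated osmolality = 2·Na + glucose/18 + BUN/2.8
= 2·136 + 98/18 + 21/2.8
= 272 + 5.44 + 7.50
= 284.94 mOsm/kg ≈ 284.9 mOsm/kg
Osmolar gap = measured − calculated = 331 − 284.9 = 46.1 mOsm/kg

46.1 mOsm/kg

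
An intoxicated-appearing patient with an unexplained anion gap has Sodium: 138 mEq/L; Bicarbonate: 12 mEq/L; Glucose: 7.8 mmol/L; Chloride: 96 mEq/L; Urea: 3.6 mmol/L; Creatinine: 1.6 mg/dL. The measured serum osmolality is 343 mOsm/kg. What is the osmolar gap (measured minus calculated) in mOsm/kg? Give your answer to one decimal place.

Calculated osmolality = 2·Na + glucose + urea
= 2·138 + 7.8 + 3.6
= 276 + 7.80 + 3.60
= 287.4 mOsm/kg ≈ 287.4 mOsm/kg
Osmolar gap = measured − calculated = 343 − 287.4 = 55.6 mOsm/kg

55.6 mOsm/kg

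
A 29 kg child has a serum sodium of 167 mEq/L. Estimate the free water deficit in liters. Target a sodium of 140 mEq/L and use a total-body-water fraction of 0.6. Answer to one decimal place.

3.4 L

TBW = 0.6 · 29 = 17.4 L
Free water deficit = TBW · (Na/140 − 1)
= 17.4 · (167/140 − 1)
= 17.4 · 0.1929
= 3.36 L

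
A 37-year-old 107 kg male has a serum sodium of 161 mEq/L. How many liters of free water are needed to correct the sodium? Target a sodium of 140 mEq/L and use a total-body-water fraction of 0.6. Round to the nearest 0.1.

9.6 L

TBW = 0.6 · 107 = 64.2 L
Free water deficit = TBW · (Na/140 − 1)
= 64.2 · (161/140 − 1)
= 64.2 · 0.15
= 9.63 L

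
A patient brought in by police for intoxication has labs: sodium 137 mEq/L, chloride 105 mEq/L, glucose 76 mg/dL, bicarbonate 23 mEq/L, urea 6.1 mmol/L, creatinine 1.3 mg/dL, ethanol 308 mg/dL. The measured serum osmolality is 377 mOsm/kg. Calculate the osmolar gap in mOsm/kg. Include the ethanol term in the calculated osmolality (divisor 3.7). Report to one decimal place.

9.4 mOsm/kg

Calculated osmolality = 2·Na + glucose/18 + urea + ethanol/3.7
= 2·137 + 76/18 + 6.1 + 308/3.7
= 274 + 4.22 + 6.10 + 83.24
= 367.56 mOsm/kg ≈ 367.6 mOsm/kg
Osmolar gap = measured − calculated = 377 − 367.6 = 9.4 mOsm/kg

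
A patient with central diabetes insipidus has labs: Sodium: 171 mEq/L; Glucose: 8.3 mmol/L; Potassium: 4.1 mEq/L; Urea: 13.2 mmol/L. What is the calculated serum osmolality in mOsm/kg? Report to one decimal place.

363.5 mOsm/kg

Calculated osmolality = 2·Na + glucose + urea
= 2·171 + 8.3 + 13.2
= 342 + 8.30 + 13.20
= 363.5 mOsm/kg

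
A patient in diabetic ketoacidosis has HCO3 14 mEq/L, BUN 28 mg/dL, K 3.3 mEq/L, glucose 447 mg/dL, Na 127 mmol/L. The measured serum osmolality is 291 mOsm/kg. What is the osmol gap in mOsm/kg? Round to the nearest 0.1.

2.2 mOsm/kg

Calculated osmolality = 2·Na + glucose/18 + BUN/2.8
= 2·127 + 447/18 + 28/2.8
= 254 + 24.83 + 10
= 288.83 mOsm/kg ≈ 288.8 mOsm/kg
Osmolar gap = measured − calculated = 291 − 288.8 = 2.2 mOsm/kg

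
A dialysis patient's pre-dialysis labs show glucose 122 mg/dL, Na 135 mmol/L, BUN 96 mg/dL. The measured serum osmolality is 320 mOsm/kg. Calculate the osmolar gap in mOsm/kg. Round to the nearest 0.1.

8.9 mOsm/kg

Calculated osmolality = 2·Na + glucose/18 + BUN/2.8
= 2·135 + 122/18 + 96/2.8
= 270 + 6.78 + 34.29
= 311.07 mOsm/kg ≈ 311.1 mOsm/kg
Osmolar gap = measured − calculated = 320 − 311.1 = 8.9 mOsm/kg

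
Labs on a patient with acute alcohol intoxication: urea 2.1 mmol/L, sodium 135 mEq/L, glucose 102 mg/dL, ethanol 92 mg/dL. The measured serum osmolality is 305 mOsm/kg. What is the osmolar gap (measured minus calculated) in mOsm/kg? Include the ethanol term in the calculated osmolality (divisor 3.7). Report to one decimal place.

2.4 mOsm/kg

Calculated osmolality = 2·Na + glucose/18 + urea + ethanol/3.7
= 2·135 + 102/18 + 2.1 + 92/3.7
= 270 + 5.67 + 2.10 + 24.86
= 302.63 mOsm/kg ≈ 302.6 mOsm/kg
Osmolar gap = measured − calculated = 305 − 302.6 = 2.4 mOsm/kg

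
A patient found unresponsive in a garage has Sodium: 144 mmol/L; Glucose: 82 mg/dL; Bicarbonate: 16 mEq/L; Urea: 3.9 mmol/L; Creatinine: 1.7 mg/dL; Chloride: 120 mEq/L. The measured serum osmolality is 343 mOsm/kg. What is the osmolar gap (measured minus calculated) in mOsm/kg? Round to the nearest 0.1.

46.5 mOsm/kg

Calculated osmolality = 2·Na + glucose/18 + urea
= 2·144 + 82/18 + 3.9
= 288 + 4.56 + 3.90
= 296.46 mOsm/kg ≈ 296.5 mOsm/kg
Osmolar gap = measured − calculated = 343 − 296.5 = 46.5 mOsm/kg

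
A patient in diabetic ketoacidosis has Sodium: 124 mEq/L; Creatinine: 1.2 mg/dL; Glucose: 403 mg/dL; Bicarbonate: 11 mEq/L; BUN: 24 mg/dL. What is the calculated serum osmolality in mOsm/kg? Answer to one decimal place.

Calculated osmolality = 2·Na + glucose/18 + BUN/2.8
= 2·124 + 403/18 + 24/2.8
= 248 + 22.39 + 8.57
= 278.96 mOsm/kg

279.0 mOsm/kg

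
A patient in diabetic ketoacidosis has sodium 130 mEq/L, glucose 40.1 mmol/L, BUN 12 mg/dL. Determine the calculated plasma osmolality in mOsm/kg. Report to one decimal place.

Calculated osmolality = 2·Na + glucose + BUN/2.8
= 2·130 + 40.1 + 12/2.8
= 260 + 40.10 + 4.29
= 304.39 mOsm/kg

304.4 mOsm/kg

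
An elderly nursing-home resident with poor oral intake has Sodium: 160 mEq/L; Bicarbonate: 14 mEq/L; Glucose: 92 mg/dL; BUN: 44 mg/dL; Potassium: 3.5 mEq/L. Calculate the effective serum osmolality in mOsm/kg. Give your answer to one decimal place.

Effective osmolality excludes urea (freely permeant across cell membranes):
2·Na + glucose/18
= 2·160 + 92/18
= 320 + 5.11
= 325.11 mOsm/kg

325.1 mOsm/kg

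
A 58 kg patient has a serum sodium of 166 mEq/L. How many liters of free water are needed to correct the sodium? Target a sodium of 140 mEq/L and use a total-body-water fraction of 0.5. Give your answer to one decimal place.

TBW = 0.5 · 58 = 29 L
Free water deficit = TBW · (Na/140 − 1)
= 29 · (166/140 − 1)
= 29 · 0.1857
= 5.39 L

5.4 L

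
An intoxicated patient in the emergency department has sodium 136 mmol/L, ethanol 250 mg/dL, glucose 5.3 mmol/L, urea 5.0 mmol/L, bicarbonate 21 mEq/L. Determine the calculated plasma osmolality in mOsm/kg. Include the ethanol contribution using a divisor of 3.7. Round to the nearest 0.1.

Calculated osmolality = 2·Na + glucose + urea + ethanol/3.7
= 2·136 + 5.3 + 5 + 250/3.7
= 272 + 5.30 + 5 + 67.57
= 349.87 mOsm/kg

349.9 mOsm/kg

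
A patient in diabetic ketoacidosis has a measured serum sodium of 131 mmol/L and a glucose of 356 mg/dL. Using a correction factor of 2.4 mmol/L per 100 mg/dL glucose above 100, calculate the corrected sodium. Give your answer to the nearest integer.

Corrected Na = measured Na + 2.4 · (glucose − 100)/100
= 131 + 2.4 · (356 − 100)/100
= 131 + 6.1
= 137.1 mmol/L

137 mmol/L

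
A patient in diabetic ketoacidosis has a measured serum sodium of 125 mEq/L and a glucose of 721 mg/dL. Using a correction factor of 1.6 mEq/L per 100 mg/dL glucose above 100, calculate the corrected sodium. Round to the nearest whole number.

Corrected Na = measured Na + 1.6 · (glucose − 100)/100
= 125 + 1.6 · (721 − 100)/100
= 125 + 9.9
= 134.9 mEq/L

135 mEq/L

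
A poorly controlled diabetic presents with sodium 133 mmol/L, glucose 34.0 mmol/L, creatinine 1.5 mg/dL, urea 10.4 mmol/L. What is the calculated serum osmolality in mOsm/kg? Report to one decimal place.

310.4 mOsm/kg

Calculated osmolality = 2·Na + glucose + urea
= 2·133 + 34 + 10.4
= 266 + 34 + 10.40
= 310.4 mOsm/kg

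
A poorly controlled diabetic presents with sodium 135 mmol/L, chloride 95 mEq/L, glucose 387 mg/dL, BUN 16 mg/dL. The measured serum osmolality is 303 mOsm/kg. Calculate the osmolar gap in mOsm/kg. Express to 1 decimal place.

5.8 mOsm/kg

Calculated osmolality = 2·Na + glucose/18 + BUN/2.8
= 2·135 + 387/18 + 16/2.8
= 270 + 21.50 + 5.71
= 297.21 mOsm/kg ≈ 297.2 mOsm/kg
Osmolar gap = measured − calculated = 303 − 297.2 = 5.8 mOsm/kg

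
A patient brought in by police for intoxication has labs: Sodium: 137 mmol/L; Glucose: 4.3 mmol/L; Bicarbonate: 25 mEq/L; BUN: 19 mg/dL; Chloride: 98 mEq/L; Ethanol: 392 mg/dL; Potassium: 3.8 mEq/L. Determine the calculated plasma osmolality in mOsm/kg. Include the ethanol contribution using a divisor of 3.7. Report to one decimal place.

391.0 mOsm/kg

Calculated osmolality = 2·Na + glucose + BUN/2.8 + ethanol/3.7
= 2·137 + 4.3 + 19/2.8 + 392/3.7
= 274 + 4.30 + 6.79 + 105.95
= 391.04 mOsm/kg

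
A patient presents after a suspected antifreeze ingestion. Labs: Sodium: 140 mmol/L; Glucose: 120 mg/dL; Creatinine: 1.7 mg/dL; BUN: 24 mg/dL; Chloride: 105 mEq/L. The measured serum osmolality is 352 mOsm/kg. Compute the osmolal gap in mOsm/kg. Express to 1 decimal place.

Calculated osmolality = 2·Na + glucose/18 + BUN/2.8
= 2·140 + 120/18 + 24/2.8
= 280 + 6.67 + 8.57
= 295.24 mOsm/kg ≈ 295.2 mOsm/kg
Osmolar gap = measured − calculated = 352 − 295.2 = 56.8 mOsm/kg

56.8 mOsm/kg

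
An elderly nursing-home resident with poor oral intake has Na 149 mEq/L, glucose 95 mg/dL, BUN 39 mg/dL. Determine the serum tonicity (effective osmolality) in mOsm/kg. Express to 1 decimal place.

Effective osmolality excludes urea (freely permeant across cell membranes):
2·Na + glucose/18
= 2·149 + 95/18
= 298 + 5.28
= 303.28 mOsm/kg

303.3 mOsm/kg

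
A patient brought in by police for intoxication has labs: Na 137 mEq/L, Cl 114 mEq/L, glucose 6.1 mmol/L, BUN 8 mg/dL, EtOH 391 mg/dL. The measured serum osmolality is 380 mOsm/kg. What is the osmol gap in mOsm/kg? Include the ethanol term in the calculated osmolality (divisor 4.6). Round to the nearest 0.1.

12.0 mOsm/kg

Calculated osmolality = 2·Na + glucose + BUN/2.8 + ethanol/4.6
= 2·137 + 6.1 + 8/2.8 + 391/4.6
= 274 + 6.10 + 2.86 + 85
= 367.96 mOsm/kg ≈ 368.0 mOsm/kg
Osmolar gap = measured − calculated = 380 − 368.0 = 12.0 mOsm/kg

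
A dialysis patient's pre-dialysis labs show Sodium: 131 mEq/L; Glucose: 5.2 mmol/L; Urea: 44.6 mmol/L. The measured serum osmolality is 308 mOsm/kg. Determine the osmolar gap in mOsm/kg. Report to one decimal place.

Calculated osmolality = 2·Na + glucose + urea
= 2·131 + 5.2 + 44.6
= 262 + 5.20 + 44.60
= 311.8 mOsm/kg ≈ 311.8 mOsm/kg
Osmolar gap = measured − calculated = 308 − 311.8 = -3.8 mOsm/kg

-3.8 mOsm/kg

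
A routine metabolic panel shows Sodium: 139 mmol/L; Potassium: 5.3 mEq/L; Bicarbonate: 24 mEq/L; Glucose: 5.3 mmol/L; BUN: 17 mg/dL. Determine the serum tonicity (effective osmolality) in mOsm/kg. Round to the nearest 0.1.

283.3 mOsm/kg

Effective osmolality excludes urea (freely permeant across cell membranes):
2·Na + glucose
= 2·139 + 5.3
= 278 + 5.3
= 283.3 mOsm/kg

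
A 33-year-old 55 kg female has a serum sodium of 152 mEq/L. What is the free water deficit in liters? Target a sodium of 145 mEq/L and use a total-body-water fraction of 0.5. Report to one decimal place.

TBW = 0.5 · 55 = 27.5 L
Free water deficit = TBW · (Na/145 − 1)
= 27.5 · (152/145 − 1)
= 27.5 · 0.0483
= 1.33 L

1.3 L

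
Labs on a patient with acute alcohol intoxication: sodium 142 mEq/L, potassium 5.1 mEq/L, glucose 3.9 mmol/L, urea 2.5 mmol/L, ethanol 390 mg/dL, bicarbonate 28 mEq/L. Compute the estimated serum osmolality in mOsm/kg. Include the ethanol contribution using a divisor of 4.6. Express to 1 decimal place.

375.2 mOsm/kg

Calculated osmolality = 2·Na + glucose + urea + ethanol/4.6
= 2·142 + 3.9 + 2.5 + 390/4.6
= 284 + 3.90 + 2.50 + 84.78
= 375.18 mOsm/kg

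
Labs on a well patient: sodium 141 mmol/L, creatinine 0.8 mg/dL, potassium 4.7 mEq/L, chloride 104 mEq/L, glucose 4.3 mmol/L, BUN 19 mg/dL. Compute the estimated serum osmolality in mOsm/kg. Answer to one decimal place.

293.1 mOsm/kg

Calculated osmolality = 2·Na + glucose + BUN/2.8
= 2·141 + 4.3 + 19/2.8
= 282 + 4.30 + 6.79
= 293.09 mOsm/kg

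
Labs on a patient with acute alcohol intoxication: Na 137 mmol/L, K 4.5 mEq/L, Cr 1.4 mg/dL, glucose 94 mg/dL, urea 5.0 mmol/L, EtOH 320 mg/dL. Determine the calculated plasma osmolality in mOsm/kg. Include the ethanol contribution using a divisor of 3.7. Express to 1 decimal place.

Calculated osmolality = 2·Na + glucose/18 + urea + ethanol/3.7
= 2·137 + 94/18 + 5 + 320/3.7
= 274 + 5.22 + 5 + 86.49
= 370.71 mOsm/kg

370.7 mOsm/kg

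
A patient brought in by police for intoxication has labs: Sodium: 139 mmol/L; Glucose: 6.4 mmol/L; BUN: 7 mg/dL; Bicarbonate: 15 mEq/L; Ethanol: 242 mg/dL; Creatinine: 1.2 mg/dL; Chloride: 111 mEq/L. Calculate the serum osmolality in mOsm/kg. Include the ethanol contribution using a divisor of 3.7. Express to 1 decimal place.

Calculated osmolality = 2·Na + glucose + BUN/2.8 + ethanol/3.7
= 2·139 + 6.4 + 7/2.8 + 242/3.7
= 278 + 6.40 + 2.50 + 65.41
= 352.31 mOsm/kg

352.3 mOsm/kg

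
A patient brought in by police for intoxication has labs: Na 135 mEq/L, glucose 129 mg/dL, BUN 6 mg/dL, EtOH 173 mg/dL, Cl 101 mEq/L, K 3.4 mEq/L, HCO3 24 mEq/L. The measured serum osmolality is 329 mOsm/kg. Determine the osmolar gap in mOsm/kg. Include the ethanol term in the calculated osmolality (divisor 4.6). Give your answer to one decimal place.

Calculated osmolality = 2·Na + glucose/18 + BUN/2.8 + ethanol/4.6
= 2·135 + 129/18 + 6/2.8 + 173/4.6
= 270 + 7.17 + 2.14 + 37.61
= 316.92 mOsm/kg ≈ 316.9 mOsm/kg
Osmolar gap = measured − calculated = 329 − 316.9 = 12.1 mOsm/kg

12.1 mOsm/kg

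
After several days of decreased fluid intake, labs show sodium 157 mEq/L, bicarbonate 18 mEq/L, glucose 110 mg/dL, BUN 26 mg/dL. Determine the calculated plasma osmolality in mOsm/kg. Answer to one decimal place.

Calculated osmolality = 2·Na + glucose/18 + BUN/2.8
= 2·157 + 110/18 + 26/2.8
= 314 + 6.11 + 9.29
= 329.4 mOsm/kg

329.4 mOsm/kg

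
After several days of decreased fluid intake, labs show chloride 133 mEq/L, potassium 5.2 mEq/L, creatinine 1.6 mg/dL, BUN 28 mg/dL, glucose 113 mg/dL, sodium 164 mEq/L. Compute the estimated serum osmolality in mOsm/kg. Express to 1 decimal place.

Calculated osmolality = 2·Na + glucose/18 + BUN/2.8
= 2·164 + 113/18 + 28/2.8
= 328 + 6.28 + 10
= 344.28 mOsm/kg

344.3 mOsm/kg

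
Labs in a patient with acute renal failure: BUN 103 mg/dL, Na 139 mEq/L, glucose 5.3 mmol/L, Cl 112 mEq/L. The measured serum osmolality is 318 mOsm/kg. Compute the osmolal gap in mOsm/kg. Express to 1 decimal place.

-2.1 mOsm/kg

Calculated osmolality = 2·Na + glucose + BUN/2.8
= 2·139 + 5.3 + 103/2.8
= 278 + 5.30 + 36.79
= 320.09 mOsm/kg ≈ 320.1 mOsm/kg
Osmolar gap = measured − calculated = 318 − 320.1 = -2.1 mOsm/kg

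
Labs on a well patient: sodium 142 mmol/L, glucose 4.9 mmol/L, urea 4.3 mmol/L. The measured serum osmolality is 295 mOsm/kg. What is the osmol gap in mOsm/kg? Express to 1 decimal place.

1.8 mOsm/kg

Calculated osmolality = 2·Na + glucose + urea
= 2·142 + 4.9 + 4.3
= 284 + 4.90 + 4.30
= 293.2 mOsm/kg ≈ 293.2 mOsm/kg
Osmolar gap = measured − calculated = 295 − 293.2 = 1.8 mOsm/kg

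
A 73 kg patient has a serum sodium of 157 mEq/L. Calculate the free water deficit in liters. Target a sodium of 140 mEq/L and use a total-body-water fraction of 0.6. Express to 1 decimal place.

TBW = 0.6 · 73 = 43.8 L
Free water deficit = TBW · (Na/140 − 1)
= 43.8 · (157/140 − 1)
= 43.8 · 0.1214
= 5.32 L

5.3 L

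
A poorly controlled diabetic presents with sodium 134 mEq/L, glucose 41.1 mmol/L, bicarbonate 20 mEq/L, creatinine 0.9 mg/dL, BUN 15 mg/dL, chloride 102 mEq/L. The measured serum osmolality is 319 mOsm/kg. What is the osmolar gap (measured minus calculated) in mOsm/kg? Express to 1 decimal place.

Calculated osmolality = 2·Na + glucose + BUN/2.8
= 2·134 + 41.1 + 15/2.8
= 268 + 41.10 + 5.36
= 314.46 mOsm/kg ≈ 314.5 mOsm/kg
Osmolar gap = measured − calculated = 319 − 314.5 = 4.5 mOsm/kg

4.5 mOsm/kg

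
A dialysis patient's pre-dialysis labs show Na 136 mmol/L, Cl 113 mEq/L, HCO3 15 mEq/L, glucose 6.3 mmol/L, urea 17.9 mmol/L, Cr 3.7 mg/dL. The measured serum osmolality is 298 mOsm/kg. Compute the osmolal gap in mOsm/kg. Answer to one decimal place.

Calculated osmolality = 2·Na + glucose + urea
= 2·136 + 6.3 + 17.9
= 272 + 6.30 + 17.90
= 296.2 mOsm/kg ≈ 296.2 mOsm/kg
Osmolar gap = measured − calculated = 298 − 296.2 = 1.8 mOsm/kg

1.8 mOsm/kg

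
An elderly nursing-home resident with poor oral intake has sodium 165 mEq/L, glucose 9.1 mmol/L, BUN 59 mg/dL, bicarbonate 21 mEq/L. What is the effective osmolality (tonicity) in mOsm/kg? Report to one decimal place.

Effective osmolality excludes urea (freely permeant across cell membranes):
2·Na + glucose
= 2·165 + 9.1
= 330 + 9.1
= 339.1 mOsm/kg

339.1 mOsm/kg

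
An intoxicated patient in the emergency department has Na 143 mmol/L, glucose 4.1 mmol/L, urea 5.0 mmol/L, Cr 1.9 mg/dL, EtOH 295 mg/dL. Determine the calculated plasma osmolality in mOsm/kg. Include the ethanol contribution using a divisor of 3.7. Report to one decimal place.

374.8 mOsm/kg

Calculated osmolality = 2·Na + glucose + urea + ethanol/3.7
= 2·143 + 4.1 + 5 + 295/3.7
= 286 + 4.10 + 5 + 79.73
= 374.83 mOsm/kg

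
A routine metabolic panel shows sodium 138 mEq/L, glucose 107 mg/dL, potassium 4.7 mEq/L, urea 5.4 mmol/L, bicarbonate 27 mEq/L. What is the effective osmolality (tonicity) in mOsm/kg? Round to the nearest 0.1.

Effective osmolality excludes urea (freely permeant across cell membranes):
2·Na + glucose/18
= 2·138 + 107/18
= 276 + 5.94
= 281.94 mOsm/kg

281.9 mOsm/kg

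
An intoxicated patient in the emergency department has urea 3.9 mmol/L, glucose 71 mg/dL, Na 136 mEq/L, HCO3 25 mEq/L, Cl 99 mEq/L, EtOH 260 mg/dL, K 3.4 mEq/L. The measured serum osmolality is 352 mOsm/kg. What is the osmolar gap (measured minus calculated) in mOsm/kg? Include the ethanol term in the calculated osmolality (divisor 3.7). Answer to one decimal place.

Calculated osmolality = 2·Na + glucose/18 + urea + ethanol/3.7
= 2·136 + 71/18 + 3.9 + 260/3.7
= 272 + 3.94 + 3.90 + 70.27
= 350.11 mOsm/kg ≈ 350.1 mOsm/kg
Osmolar gap = measured − calculated = 352 − 350.1 = 1.9 mOsm/kg

1.9 mOsm/kg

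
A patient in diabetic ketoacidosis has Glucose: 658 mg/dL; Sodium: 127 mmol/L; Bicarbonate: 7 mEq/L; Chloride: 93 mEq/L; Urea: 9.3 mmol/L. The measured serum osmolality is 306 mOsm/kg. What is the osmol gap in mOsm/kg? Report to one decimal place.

Calculated osmolality = 2·Na + glucose/18 + urea
= 2·127 + 658/18 + 9.3
= 254 + 36.56 + 9.30
= 299.86 mOsm/kg ≈ 299.9 mOsm/kg
Osmolar gap = measured − calculated = 306 − 299.9 = 6.1 mOsm/kg

6.1 mOsm/kg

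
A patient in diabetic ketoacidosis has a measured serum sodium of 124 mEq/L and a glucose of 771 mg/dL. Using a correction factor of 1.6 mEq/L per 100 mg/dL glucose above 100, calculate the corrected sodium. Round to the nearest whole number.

Corrected Na = measured Na + 1.6 · (glucose − 100)/100
= 124 + 1.6 · (771 − 100)/100
= 124 + 10.7
= 134.7 mEq/L

135 mEq/L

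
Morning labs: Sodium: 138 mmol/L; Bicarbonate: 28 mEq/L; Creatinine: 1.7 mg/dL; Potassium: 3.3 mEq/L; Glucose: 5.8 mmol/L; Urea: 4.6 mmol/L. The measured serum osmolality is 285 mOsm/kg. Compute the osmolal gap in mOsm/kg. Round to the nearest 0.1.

Calculated osmolality = 2·Na + glucose + urea
= 2·138 + 5.8 + 4.6
= 276 + 5.80 + 4.60
= 286.4 mOsm/kg ≈ 286.4 mOsm/kg
Osmolar gap = measured − calculated = 285 − 286.4 = -1.4 mOsm/kg

-1.4 mOsm/kg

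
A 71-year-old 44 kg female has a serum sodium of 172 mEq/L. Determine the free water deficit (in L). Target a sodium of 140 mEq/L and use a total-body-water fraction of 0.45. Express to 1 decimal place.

TBW = 0.45 · 44 = 19.8 L
Free water deficit = TBW · (Na/140 − 1)
= 19.8 · (172/140 − 1)
= 19.8 · 0.2286
= 4.53 L

4.5 L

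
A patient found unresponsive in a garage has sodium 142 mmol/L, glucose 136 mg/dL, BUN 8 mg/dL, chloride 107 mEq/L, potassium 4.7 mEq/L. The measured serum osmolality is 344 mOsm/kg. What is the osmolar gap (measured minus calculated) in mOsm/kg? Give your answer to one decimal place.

49.6 mOsm/kg

Calculated osmolality = 2·Na + glucose/18 + BUN/2.8
= 2·142 + 136/18 + 8/2.8
= 284 + 7.56 + 2.86
= 294.42 mOsm/kg ≈ 294.4 mOsm/kg
Osmolar gap = measured − calculated = 344 − 294.4 = 49.6 mOsm/kg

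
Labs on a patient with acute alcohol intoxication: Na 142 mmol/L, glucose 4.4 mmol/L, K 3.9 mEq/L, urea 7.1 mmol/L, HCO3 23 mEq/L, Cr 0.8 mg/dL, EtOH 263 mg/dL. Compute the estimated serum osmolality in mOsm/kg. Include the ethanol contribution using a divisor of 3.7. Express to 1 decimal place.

Calculated osmolality = 2·Na + glucose + urea + ethanol/3.7
= 2·142 + 4.4 + 7.1 + 263/3.7
= 284 + 4.40 + 7.10 + 71.08
= 366.58 mOsm/kg

366.6 mOsm/kg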